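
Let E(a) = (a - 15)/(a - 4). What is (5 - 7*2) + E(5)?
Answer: -19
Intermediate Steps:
E(a) = (-15 + a)/(-4 + a)
(5 - 7*2) + E(5) = (5 - 7*2) + (-15 + 5)/(-4 + 5) = (5 - 14) - 10/1 = -9 + 1*(-10) = -9 - 10 = -19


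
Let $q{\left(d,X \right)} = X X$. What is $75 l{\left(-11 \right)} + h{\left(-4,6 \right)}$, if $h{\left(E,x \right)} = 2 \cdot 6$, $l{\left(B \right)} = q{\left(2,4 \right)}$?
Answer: $1212$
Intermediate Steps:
$q{\left(d,X \right)} = X^{2}$
$l{\left(B \right)} = 16$ ($l{\left(B \right)} = 4^{2} = 16$)
$h{\left(E,x \right)} = 12$
$75 l{\left(-11 \right)} + h{\left(-4,6 \right)} = 75 \cdot 16 + 12 = 1200 + 12 = 1212$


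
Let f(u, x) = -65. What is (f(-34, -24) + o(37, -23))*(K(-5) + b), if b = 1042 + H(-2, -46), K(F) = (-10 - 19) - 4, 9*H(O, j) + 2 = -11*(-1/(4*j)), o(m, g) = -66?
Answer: -218838775/1656 ≈ -1.3215e+5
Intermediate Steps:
H(O, j) = -2/9 + 11/(36*j) (H(O, j) = -2/9 + (-11*(-1/(4*j)))/9 = -2/9 + (-(-11)/(4*j))/9 = -2/9 + (11/(4*j))/9 = -2/9 + 11/(36*j))
K(F) = -33 (K(F) = -29 - 4 = -33)
b = 1725173/1656 (b = 1042 + (1/36)*(11 - 8*(-46))/(-46) = 1042 + (1/36)*(-1/46)*(11 + 368) = 1042 + (1/36)*(-1/46)*379 = 1042 - 379/1656 = 1725173/1656 ≈ 1041.8)
(f(-34, -24) + o(37, -23))*(K(-5) + b) = (-65 - 66)*(-33 + 1725173/1656) = -131*1670525/1656 = -218838775/1656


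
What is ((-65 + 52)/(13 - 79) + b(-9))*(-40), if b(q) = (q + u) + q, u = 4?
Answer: 18220/33 ≈ 552.12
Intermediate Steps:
b(q) = 4 + 2*q (b(q) = (q + 4) + q = (4 + q) + q = 4 + 2*q)
((-65 + 52)/(13 - 79) + b(-9))*(-40) = ((-65 + 52)/(13 - 79) + (4 + 2*(-9)))*(-40) = (-13/(-66) + (4 - 18))*(-40) = (-13*(-1/66) - 14)*(-40) = (13/66 - 14)*(-40) = -911/66*(-40) = 18220/33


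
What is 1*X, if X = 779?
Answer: 779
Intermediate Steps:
1*X = 1*779 = 779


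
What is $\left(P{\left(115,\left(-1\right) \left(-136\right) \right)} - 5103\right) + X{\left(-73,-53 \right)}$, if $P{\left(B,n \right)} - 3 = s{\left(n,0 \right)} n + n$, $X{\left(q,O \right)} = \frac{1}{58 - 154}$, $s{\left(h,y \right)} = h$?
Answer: $\frac{1299071}{96} \approx 13532.0$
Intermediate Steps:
$X{\left(q,O \right)} = - \frac{1}{96}$ ($X{\left(q,O \right)} = \frac{1}{-96} = - \frac{1}{96}$)
$P{\left(B,n \right)} = 3 + n + n^{2}$ ($P{\left(B,n \right)} = 3 + \left(n n + n\right) = 3 + \left(n^{2} + n\right) = 3 + \left(n + n^{2}\right) = 3 + n + n^{2}$)
$\left(P{\left(115,\left(-1\right) \left(-136\right) \right)} - 5103\right) + X{\left(-73,-53 \right)} = \left(\left(3 - -136 + \left(\left(-1\right) \left(-136\right)\right)^{2}\right) - 5103\right) - \frac{1}{96} = \left(\left(3 + 136 + 136^{2}\right) - 5103\right) - \frac{1}{96} = \left(\left(3 + 136 + 18496\right) - 5103\right) - \frac{1}{96} = \left(18635 - 5103\right) - \frac{1}{96} = 13532 - \frac{1}{96} = \frac{1299071}{96}$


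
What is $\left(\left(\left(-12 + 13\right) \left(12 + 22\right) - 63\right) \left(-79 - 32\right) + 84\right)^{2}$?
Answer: $10909809$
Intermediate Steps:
$\left(\left(\left(-12 + 13\right) \left(12 + 22\right) - 63\right) \left(-79 - 32\right) + 84\right)^{2} = \left(\left(1 \cdot 34 - 63\right) \left(-111\right) + 84\right)^{2} = \left(\left(34 - 63\right) \left(-111\right) + 84\right)^{2} = \left(\left(-29\right) \left(-111\right) + 84\right)^{2} = \left(3219 + 84\right)^{2} = 3303^{2} = 10909809$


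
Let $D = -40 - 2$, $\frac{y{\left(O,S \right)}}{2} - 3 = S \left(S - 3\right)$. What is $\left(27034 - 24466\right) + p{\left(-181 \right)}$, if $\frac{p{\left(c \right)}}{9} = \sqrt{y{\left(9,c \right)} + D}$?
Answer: $2568 + 18 \sqrt{16643} \approx 4890.1$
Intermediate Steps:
$y{\left(O,S \right)} = 6 + 2 S \left(-3 + S\right)$ ($y{\left(O,S \right)} = 6 + 2 S \left(S - 3\right) = 6 + 2 S \left(-3 + S\right)$)
$D = -42$
$p{\left(c \right)} = 9 \sqrt{-36 - 6 c + 2 c^{2}}$ ($p{\left(c \right)} = 9 \sqrt{\left(6 - 6 c + 2 c^{2}\right) - 42} = 9 \sqrt{-36 - 6 c + 2 c^{2}}$)
$\left(27034 - 24466\right) + p{\left(-181 \right)} = \left(27034 - 24466\right) + 9 \sqrt{-36 - -1086 + 2 \left(-181\right)^{2}} = 2568 + 9 \sqrt{-36 + 1086 + 2 \cdot 32761} = 2568 + 9 \sqrt{-36 + 1086 + 65522} = 2568 + 9 \sqrt{66572} = 2568 + 9 \cdot 2 \sqrt{16643} = 2568 + 18 \sqrt{16643}$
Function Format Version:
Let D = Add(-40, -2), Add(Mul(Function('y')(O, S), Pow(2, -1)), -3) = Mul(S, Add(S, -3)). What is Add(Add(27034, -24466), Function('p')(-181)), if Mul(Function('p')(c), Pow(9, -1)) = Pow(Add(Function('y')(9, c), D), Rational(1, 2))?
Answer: Add(2568, Mul(18, Pow(16643, Rational(1, 2)))) ≈ 4890.1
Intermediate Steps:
Function('y')(O, S) = Add(6, Mul(2, S, Add(-3, S))) (Function('y')(O, S) = Add(6, Mul(2, Mul(S, Add(S, -3)))) = Add(6, Mul(2, Mul(S, Add(-3, S)))) = Add(6, Mul(2, S, Add(-3, S))))
D = -42
Function('p')(c) = Mul(9, Pow(Add(-36, Mul(-6, c), Mul(2, Pow(c, 2))), Rational(1, 2))) (Function('p')(c) = Mul(9, Pow(Add(Add(6, Mul(-6, c), Mul(2, Pow(c, 2))), -42), Rational(1, 2))) = Mul(9, Pow(Add(-36, Mul(-6, c), Mul(2, Pow(c, 2))), Rational(1, 2))))
Add(Add(27034, -24466), Function('p')(-181)) = Add(Add(27034, -24466), Mul(9, Pow(Add(-36, Mul(-6, -181), Mul(2, Pow(-181, 2))), Rational(1, 2)))) = Add(2568, Mul(9, Pow(Add(-36, 1086, Mul(2, 32761)), Rational(1, 2)))) = Add(2568, Mul(9, Pow(Add(-36, 1086, 65522), Rational(1, 2)))) = Add(2568, Mul(9, Pow(66572, Rational(1, 2)))) = Add(2568, Mul(9, Mul(2, Pow(16643, Rational(1, 2))))) = Add(2568, Mul(18, Pow(16643, Rational(1, 2))))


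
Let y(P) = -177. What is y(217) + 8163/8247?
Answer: -483852/2749 ≈ -176.01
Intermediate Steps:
y(217) + 8163/8247 = -177 + 8163/8247 = -177 + 8163*(1/8247) = -177 + 2721/2749 = -483852/2749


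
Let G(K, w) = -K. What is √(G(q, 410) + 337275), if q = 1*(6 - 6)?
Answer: 15*√1499 ≈ 580.75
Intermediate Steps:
q = 0 (q = 1*0 = 0)
√(G(q, 410) + 337275) = √(-1*0 + 337275) = √(0 + 337275) = √337275 = 15*√1499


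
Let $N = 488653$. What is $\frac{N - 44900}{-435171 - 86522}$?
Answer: $- \frac{443753}{521693} \approx -0.8506$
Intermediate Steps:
$\frac{N - 44900}{-435171 - 86522} = \frac{488653 - 44900}{-435171 - 86522} = \frac{443753}{-435171 + \left(-173115 + 86593\right)} = \frac{443753}{-435171 - 86522} = \frac{443753}{-521693} = 443753 \left(- \frac{1}{521693}\right) = - \frac{443753}{521693}$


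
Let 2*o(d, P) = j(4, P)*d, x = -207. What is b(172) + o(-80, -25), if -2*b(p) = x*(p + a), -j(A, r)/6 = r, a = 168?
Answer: 29190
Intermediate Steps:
j(A, r) = -6*r
b(p) = 17388 + 207*p/2 (b(p) = -(-207)*(p + 168)/2 = -(-207)*(168 + p)/2 = -(-34776 - 207*p)/2 = 17388 + 207*p/2)
o(d, P) = -3*P*d (o(d, P) = ((-6*P)*d)/2 = (-6*P*d)/2 = -3*P*d)
b(172) + o(-80, -25) = (17388 + (207/2)*172) - 3*(-25)*(-80) = (17388 + 17802) - 6000 = 35190 - 6000 = 29190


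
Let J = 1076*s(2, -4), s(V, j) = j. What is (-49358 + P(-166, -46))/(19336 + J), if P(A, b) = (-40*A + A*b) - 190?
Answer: -4409/1879 ≈ -2.3465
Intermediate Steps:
P(A, b) = -190 - 40*A + A*b
J = -4304 (J = 1076*(-4) = -4304)
(-49358 + P(-166, -46))/(19336 + J) = (-49358 + (-190 - 40*(-166) - 166*(-46)))/(19336 - 4304) = (-49358 + (-190 + 6640 + 7636))/15032 = (-49358 + 14086)*(1/15032) = -35272*1/15032 = -4409/1879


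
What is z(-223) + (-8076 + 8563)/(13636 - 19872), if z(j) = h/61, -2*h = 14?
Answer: -73359/380396 ≈ -0.19285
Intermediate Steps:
h = -7 (h = -1/2*14 = -7)
z(j) = -7/61
z(-223) + (-8076 + 8563)/(13636 - 19872) = -7/61 + (-8076 + 8563)/(13636 - 19872) = -7/61 + 487/(-6236) = -7/61 + 487*(-1/6236) = -7/61 - 487/6236 = -73359/380396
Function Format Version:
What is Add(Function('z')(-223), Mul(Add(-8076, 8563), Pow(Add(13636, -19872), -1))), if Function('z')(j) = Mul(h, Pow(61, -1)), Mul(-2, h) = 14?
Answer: Rational(-73359, 380396) ≈ -0.19285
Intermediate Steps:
h = -7 (h = Mul(Rational(-1, 2), 14) = -7)
Function('z')(j) = Rational(-7, 61) (Function('z')(j) = Mul(-7, Pow(61, -1)) = Mul(-7, Rational(1, 61)) = Rational(-7, 61))
Add(Function('z')(-223), Mul(Add(-8076, 8563), Pow(Add(13636, -19872), -1))) = Add(Rational(-7, 61), Mul(Add(-8076, 8563), Pow(Add(13636, -19872), -1))) = Add(Rational(-7, 61), Mul(487, Pow(-6236, -1))) = Add(Rational(-7, 61), Mul(487, Rational(-1, 6236))) = Add(Rational(-7, 61), Rational(-487, 6236)) = Rational(-73359, 380396)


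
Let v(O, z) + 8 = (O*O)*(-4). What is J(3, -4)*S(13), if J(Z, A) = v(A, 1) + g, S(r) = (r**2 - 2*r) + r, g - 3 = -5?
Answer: -11544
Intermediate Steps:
g = -2 (g = 3 - 5 = -2)
v(O, z) = -8 - 4*O**2 (v(O, z) = -8 + (O*O)*(-4) = -8 + O**2*(-4) = -8 - 4*O**2)
S(r) = r**2 - r
J(Z, A) = -10 - 4*A**2 (J(Z, A) = (-8 - 4*A**2) - 2 = -10 - 4*A**2)
J(3, -4)*S(13) = (-10 - 4*(-4)**2)*(13*(-1 + 13)) = (-10 - 4*16)*(13*12) = (-10 - 64)*156 = -74*156 = -11544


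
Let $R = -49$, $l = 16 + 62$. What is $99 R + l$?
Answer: $-4773$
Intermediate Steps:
$l = 78$
$99 R + l = 99 \left(-49\right) + 78 = -4851 + 78 = -4773$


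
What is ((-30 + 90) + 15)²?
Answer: 5625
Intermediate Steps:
((-30 + 90) + 15)² = (60 + 15)² = 75² = 5625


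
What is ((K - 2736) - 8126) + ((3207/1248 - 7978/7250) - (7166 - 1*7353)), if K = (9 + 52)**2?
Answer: -10484416299/1508000 ≈ -6952.5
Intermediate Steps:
K = 3721 (K = 61**2 = 3721)
((K - 2736) - 8126) + ((3207/1248 - 7978/7250) - (7166 - 1*7353)) = ((3721 - 2736) - 8126) + ((3207/1248 - 7978/7250) - (7166 - 1*7353)) = (985 - 8126) + ((3207*(1/1248) - 7978*1/7250) - (7166 - 7353)) = -7141 + ((1069/416 - 3989/3625) - 1*(-187)) = -7141 + (2215701/1508000 + 187) = -7141 + 284211701/1508000 = -10484416299/1508000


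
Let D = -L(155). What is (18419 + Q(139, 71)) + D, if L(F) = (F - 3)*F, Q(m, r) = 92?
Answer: -5049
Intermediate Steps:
L(F) = F*(-3 + F) (L(F) = (-3 + F)*F = F*(-3 + F))
D = -23560 (D = -155*(-3 + 155) = -155*152 = -1*23560 = -23560)
(18419 + Q(139, 71)) + D = (18419 + 92) - 23560 = 18511 - 23560 = -5049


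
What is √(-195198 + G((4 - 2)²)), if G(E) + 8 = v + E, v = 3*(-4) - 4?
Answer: I*√195218 ≈ 441.83*I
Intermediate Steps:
v = -16 (v = -12 - 4 = -16)
G(E) = -24 + E (G(E) = -8 + (-16 + E) = -24 + E)
√(-195198 + G((4 - 2)²)) = √(-195198 + (-24 + (4 - 2)²)) = √(-195198 + (-24 + 2²)) = √(-195198 + (-24 + 4)) = √(-195198 - 20) = √(-195218) = I*√195218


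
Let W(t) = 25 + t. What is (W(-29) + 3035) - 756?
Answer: 2275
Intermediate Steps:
(W(-29) + 3035) - 756 = ((25 - 29) + 3035) - 756 = (-4 + 3035) - 756 = 3031 - 756 = 2275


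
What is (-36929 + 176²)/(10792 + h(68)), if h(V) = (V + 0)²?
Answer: -5953/15416 ≈ -0.38616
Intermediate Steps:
h(V) = V²
(-36929 + 176²)/(10792 + h(68)) = (-36929 + 176²)/(10792 + 68²) = (-36929 + 30976)/(10792 + 4624) = -5953/15416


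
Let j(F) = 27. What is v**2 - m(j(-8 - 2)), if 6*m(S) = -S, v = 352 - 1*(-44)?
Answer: 313641/2 ≈ 1.5682e+5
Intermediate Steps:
v = 396 (v = 352 + 44 = 396)
m(S) = -S/6 (m(S) = (-S)/6 = -S/6)
v**2 - m(j(-8 - 2)) = 396**2 - (-1)*27/6 = 156816 - 1*(-9/2) = 156816 + 9/2 = 313641/2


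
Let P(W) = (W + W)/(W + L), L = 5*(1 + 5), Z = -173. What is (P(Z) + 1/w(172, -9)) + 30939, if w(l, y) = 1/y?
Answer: 4423336/143 ≈ 30932.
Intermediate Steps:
L = 30 (L = 5*6 = 30)
P(W) = 2*W/(30 + W) (P(W) = (W + W)/(W + 30) = (2*W)/(30 + W) = 2*W/(30 + W))
(P(Z) + 1/w(172, -9)) + 30939 = (2*(-173)/(30 - 173) + 1/(1/(-9))) + 30939 = (2*(-173)/(-143) + 1/(-1/9)) + 30939 = (2*(-173)*(-1/143) - 9) + 30939 = (346/143 - 9) + 30939 = -941/143 + 30939 = 4423336/143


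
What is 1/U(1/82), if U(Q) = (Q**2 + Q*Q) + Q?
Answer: 1681/21 ≈ 80.048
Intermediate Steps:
U(Q) = Q + 2*Q**2 (U(Q) = (Q**2 + Q**2) + Q = 2*Q**2 + Q = Q + 2*Q**2)
1/U(1/82) = 1/((1 + 2/82)/82) = 1/((1 + 2*(1/82))/82) = 1/((1 + 1/41)/82) = 1/((1/82)*(42/41)) = 1/(21/1681) = 1681/21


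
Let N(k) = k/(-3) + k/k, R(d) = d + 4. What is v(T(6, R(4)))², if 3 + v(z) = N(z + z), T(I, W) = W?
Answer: 484/9 ≈ 53.778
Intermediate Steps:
R(d) = 4 + d
N(k) = 1 - k/3 (N(k) = k*(-⅓) + 1 = -k/3 + 1 = 1 - k/3)
v(z) = -2 - 2*z/3 (v(z) = -3 + (1 - (z + z)/3) = -3 + (1 - 2*z/3) = -2 - 2*z/3)
v(T(6, R(4)))² = (-2 - 2*(4 + 4)/3)² = (-2 - ⅔*8)² = (-2 - 16/3)² = (-22/3)² = 484/9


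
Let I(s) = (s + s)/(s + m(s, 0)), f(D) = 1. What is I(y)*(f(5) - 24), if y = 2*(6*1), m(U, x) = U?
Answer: -23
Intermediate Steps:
y = 12 (y = 2*6 = 12)
I(s) = 1 (I(s) = (s + s)/(s + s) = (2*s)/((2*s)) = (2*s)*(1/(2*s)) = 1)
I(y)*(f(5) - 24) = 1*(1 - 24) = 1*(-23) = -23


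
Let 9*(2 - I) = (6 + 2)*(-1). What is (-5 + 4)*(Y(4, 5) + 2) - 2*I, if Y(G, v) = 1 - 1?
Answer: -70/9 ≈ -7.7778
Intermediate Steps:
Y(G, v) = 0
I = 26/9 (I = 2 - (6 + 2)*(-1)/9 = 2 - 8*(-1)/9 = 2 - 1/9*(-8) = 2 + 8/9 = 26/9 ≈ 2.8889)
(-5 + 4)*(Y(4, 5) + 2) - 2*I = (-5 + 4)*(0 + 2) - 2*26/9 = -1*2 - 52/9 = -2 - 52/9 = -70/9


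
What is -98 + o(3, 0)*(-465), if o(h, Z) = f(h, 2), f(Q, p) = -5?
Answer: 2227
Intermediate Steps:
o(h, Z) = -5
-98 + o(3, 0)*(-465) = -98 - 5*(-465) = -98 + 2325 = 2227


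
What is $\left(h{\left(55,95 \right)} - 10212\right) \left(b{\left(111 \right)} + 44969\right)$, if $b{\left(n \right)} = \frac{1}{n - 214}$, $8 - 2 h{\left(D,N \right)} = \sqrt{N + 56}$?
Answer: $- \frac{47281475648}{103} - \frac{2315903 \sqrt{151}}{103} \approx -4.5932 \cdot 10^{8}$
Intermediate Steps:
$h{\left(D,N \right)} = 4 - \frac{\sqrt{56 + N}}{2}$ ($h{\left(D,N \right)} = 4 - \frac{\sqrt{N + 56}}{2} = 4 - \frac{\sqrt{56 + N}}{2}$)
$b{\left(n \right)} = \frac{1}{-214 + n}$
$\left(h{\left(55,95 \right)} - 10212\right) \left(b{\left(111 \right)} + 44969\right) = \left(\left(4 - \frac{\sqrt{56 + 95}}{2}\right) - 10212\right) \left(\frac{1}{-214 + 111} + 44969\right) = \left(\left(4 - \frac{\sqrt{151}}{2}\right) - 10212\right) \left(\frac{1}{-103} + 44969\right) = \left(-10208 - \frac{\sqrt{151}}{2}\right) \left(- \frac{1}{103} + 44969\right) = \left(-10208 - \frac{\sqrt{151}}{2}\right) \frac{4631806}{103} = - \frac{47281475648}{103} - \frac{2315903 \sqrt{151}}{103}$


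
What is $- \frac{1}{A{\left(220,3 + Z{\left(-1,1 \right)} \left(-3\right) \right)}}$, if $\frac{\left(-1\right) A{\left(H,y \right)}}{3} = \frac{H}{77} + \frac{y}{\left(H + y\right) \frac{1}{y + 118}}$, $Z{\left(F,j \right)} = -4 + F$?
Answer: $\frac{7}{276} \approx 0.025362$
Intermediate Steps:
$A{\left(H,y \right)} = - \frac{3 H}{77} - \frac{3 y \left(118 + y\right)}{H + y}$ ($A{\left(H,y \right)} = - 3 \left(\frac{H}{77} + \frac{y}{\left(H + y\right) \frac{1}{y + 118}}\right) = - 3 \left(H \frac{1}{77} + \frac{y}{\left(H + y\right) \frac{1}{118 + y}}\right) = - 3 \left(\frac{H}{77} + \frac{y}{\frac{1}{118 + y} \left(H + y\right)}\right) = - 3 \left(\frac{H}{77} + y \frac{118 + y}{H + y}\right) = - 3 \left(\frac{H}{77} + \frac{y \left(118 + y\right)}{H + y}\right) = - \frac{3 H}{77} - \frac{3 y \left(118 + y\right)}{H + y}$)
$- \frac{1}{A{\left(220,3 + Z{\left(-1,1 \right)} \left(-3\right) \right)}} = - \frac{1}{\frac{3}{77} \frac{1}{220 + \left(3 + \left(-4 - 1\right) \left(-3\right)\right)} \left(- 220^{2} - 9086 \left(3 + \left(-4 - 1\right) \left(-3\right)\right) - 77 \left(3 + \left(-4 - 1\right) \left(-3\right)\right)^{2} - 220 \left(3 + \left(-4 - 1\right) \left(-3\right)\right)\right)} = - \frac{1}{\frac{3}{77} \frac{1}{220 + \left(3 - -15\right)} \left(\left(-1\right) 48400 - 9086 \left(3 - -15\right) - 77 \left(3 - -15\right)^{2} - 220 \left(3 - -15\right)\right)} = - \frac{1}{\frac{3}{77} \frac{1}{220 + \left(3 + 15\right)} \left(-48400 - 9086 \left(3 + 15\right) - 77 \left(3 + 15\right)^{2} - 220 \left(3 + 15\right)\right)} = - \frac{1}{\frac{3}{77} \frac{1}{220 + 18} \left(-48400 - 163548 - 77 \cdot 18^{2} - 220 \cdot 18\right)} = - \frac{1}{\frac{3}{77} \cdot \frac{1}{238} \left(-48400 - 163548 - 24948 - 3960\right)} = - \frac{1}{\frac{3}{77} \cdot \frac{1}{238} \left(-240856\right)} = - \frac{1}{- \frac{276}{7}} = \left(-1\right) \left(- \frac{7}{276}\right) = \frac{7}{276}$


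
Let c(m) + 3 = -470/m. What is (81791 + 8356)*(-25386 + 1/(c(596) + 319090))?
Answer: -72535164612887972/31695897 ≈ -2.2885e+9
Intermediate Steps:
c(m) = -3 - 470/m
(81791 + 8356)*(-25386 + 1/(c(596) + 319090)) = (81791 + 8356)*(-25386 + 1/((-3 - 470/596) + 319090)) = 90147*(-25386 + 1/((-3 - 470*1/596) + 319090)) = 90147*(-25386 + 1/((-3 - 235/298) + 319090)) = 90147*(-25386 + 1/(-1129/298 + 319090)) = 90147*(-25386 + 1/(95087691/298)) = 90147*(-25386 + 298/95087691) = 90147*(-2413896123428/95087691) = -72535164612887972/31695897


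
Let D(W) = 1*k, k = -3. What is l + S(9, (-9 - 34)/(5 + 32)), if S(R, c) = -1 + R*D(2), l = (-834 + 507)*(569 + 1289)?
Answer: -607594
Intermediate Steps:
D(W) = -3 (D(W) = 1*(-3) = -3)
l = -607566 (l = -327*1858 = -607566)
S(R, c) = -1 - 3*R (S(R, c) = -1 + R*(-3) = -1 - 3*R)
l + S(9, (-9 - 34)/(5 + 32)) = -607566 + (-1 - 3*9) = -607566 + (-1 - 27) = -607566 - 28 = -607594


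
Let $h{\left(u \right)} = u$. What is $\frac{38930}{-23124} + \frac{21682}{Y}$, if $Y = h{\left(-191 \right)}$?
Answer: $- \frac{254405099}{2208342} \approx -115.2$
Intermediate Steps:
$Y = -191$
$\frac{38930}{-23124} + \frac{21682}{Y} = \frac{38930}{-23124} + \frac{21682}{-191} = 38930 \left(- \frac{1}{23124}\right) + 21682 \left(- \frac{1}{191}\right) = - \frac{19465}{11562} - \frac{21682}{191} = - \frac{254405099}{2208342}$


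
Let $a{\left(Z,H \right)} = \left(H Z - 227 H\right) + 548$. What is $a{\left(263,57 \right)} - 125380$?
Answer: $-122780$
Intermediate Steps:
$a{\left(Z,H \right)} = 548 - 227 H + H Z$ ($a{\left(Z,H \right)} = \left(- 227 H + H Z\right) + 548 = 548 - 227 H + H Z$)
$a{\left(263,57 \right)} - 125380 = \left(548 - 12939 + 57 \cdot 263\right) - 125380 = \left(548 - 12939 + 14991\right) - 125380 = 2600 - 125380 = -122780$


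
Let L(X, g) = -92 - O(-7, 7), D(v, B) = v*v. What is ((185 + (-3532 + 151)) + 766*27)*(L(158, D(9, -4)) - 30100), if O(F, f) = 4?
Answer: -528007256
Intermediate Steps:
D(v, B) = v²
L(X, g) = -96 (L(X, g) = -92 - 1*4 = -92 - 4 = -96)
((185 + (-3532 + 151)) + 766*27)*(L(158, D(9, -4)) - 30100) = ((185 + (-3532 + 151)) + 766*27)*(-96 - 30100) = ((185 - 3381) + 20682)*(-30196) = (-3196 + 20682)*(-30196) = 17486*(-30196) = -528007256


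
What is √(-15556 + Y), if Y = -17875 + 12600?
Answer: I*√20831 ≈ 144.33*I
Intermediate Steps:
Y = -5275
√(-15556 + Y) = √(-15556 - 5275) = √(-20831) = I*√20831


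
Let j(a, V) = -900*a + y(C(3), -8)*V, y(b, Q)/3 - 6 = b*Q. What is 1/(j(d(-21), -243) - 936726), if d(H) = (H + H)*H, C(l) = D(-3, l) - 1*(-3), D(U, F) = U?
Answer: -1/1734900 ≈ -5.7640e-7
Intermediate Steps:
C(l) = 0 (C(l) = -3 - 1*(-3) = -3 + 3 = 0)
d(H) = 2*H² (d(H) = (2*H)*H = 2*H²)
y(b, Q) = 18 + 3*Q*b (y(b, Q) = 18 + 3*(b*Q) = 18 + 3*(Q*b) = 18 + 3*Q*b)
j(a, V) = -900*a + 18*V (j(a, V) = -900*a + (18 + 3*(-8)*0)*V = -900*a + (18 + 0)*V = -900*a + 18*V)
1/(j(d(-21), -243) - 936726) = 1/((-1800*(-21)² + 18*(-243)) - 936726) = 1/((-1800*441 - 4374) - 936726) = 1/((-900*882 - 4374) - 936726) = 1/((-793800 - 4374) - 936726) = 1/(-798174 - 936726) = 1/(-1734900) = -1/1734900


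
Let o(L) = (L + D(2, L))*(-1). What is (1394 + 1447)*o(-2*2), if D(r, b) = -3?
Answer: 19887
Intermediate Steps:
o(L) = 3 - L (o(L) = (L - 3)*(-1) = (-3 + L)*(-1) = 3 - L)
(1394 + 1447)*o(-2*2) = (1394 + 1447)*(3 - (-2)*2) = 2841*(3 - 1*(-4)) = 2841*(3 + 4) = 2841*7 = 19887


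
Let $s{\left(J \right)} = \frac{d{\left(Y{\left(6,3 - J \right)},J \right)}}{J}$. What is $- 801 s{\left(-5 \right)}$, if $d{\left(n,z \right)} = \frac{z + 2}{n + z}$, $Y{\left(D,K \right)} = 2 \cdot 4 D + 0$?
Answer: $- \frac{2403}{215} \approx -11.177$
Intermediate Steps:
$Y{\left(D,K \right)} = 8 D$ ($Y{\left(D,K \right)} = 8 D + 0 = 8 D$)
$d{\left(n,z \right)} = \frac{2 + z}{n + z}$
$s{\left(J \right)} = \frac{2 + J}{J \left(48 + J\right)}$ ($s{\left(J \right)} = \frac{\frac{1}{8 \cdot 6 + J} \left(2 + J\right)}{J} = \frac{\frac{1}{48 + J} \left(2 + J\right)}{J} = \frac{2 + J}{J \left(48 + J\right)}$)
$- 801 s{\left(-5 \right)} = - 801 \frac{2 - 5}{\left(-5\right) \left(48 - 5\right)} = - 801 \left(\left(- \frac{1}{5}\right) \frac{1}{43} \left(-3\right)\right) = \left(-801\right) \frac{3}{215} = - \frac{2403}{215}$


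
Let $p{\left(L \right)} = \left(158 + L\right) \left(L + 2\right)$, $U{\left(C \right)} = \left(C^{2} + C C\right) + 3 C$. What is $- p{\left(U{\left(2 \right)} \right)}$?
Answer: $-2752$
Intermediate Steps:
$U{\left(C \right)} = 2 C^{2} + 3 C$ ($U{\left(C \right)} = \left(C^{2} + C^{2}\right) + 3 C = 2 C^{2} + 3 C$)
$p{\left(L \right)} = \left(2 + L\right) \left(158 + L\right)$ ($p{\left(L \right)} = \left(158 + L\right) \left(2 + L\right) = \left(2 + L\right) \left(158 + L\right)$)
$- p{\left(U{\left(2 \right)} \right)} = - (316 + \left(2 \left(3 + 2 \cdot 2\right)\right)^{2} + 160 \cdot 2 \left(3 + 2 \cdot 2\right)) = - (316 + \left(2 \left(3 + 4\right)\right)^{2} + 160 \cdot 2 \left(3 + 4\right)) = - (316 + \left(2 \cdot 7\right)^{2} + 160 \cdot 2 \cdot 7) = - (316 + 14^{2} + 160 \cdot 14) = - (316 + 196 + 2240) = \left(-1\right) 2752 = -2752$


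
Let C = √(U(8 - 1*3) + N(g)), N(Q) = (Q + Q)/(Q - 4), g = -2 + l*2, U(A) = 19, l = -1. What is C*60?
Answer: 120*√5 ≈ 268.33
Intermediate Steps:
g = -4 (g = -2 - 1*2 = -2 - 2 = -4)
N(Q) = 2*Q/(-4 + Q) (N(Q) = (2*Q)/(-4 + Q) = 2*Q/(-4 + Q))
C = 2*√5 (C = √(19 + 2*(-4)/(-4 - 4)) = √(19 + 2*(-4)/(-8)) = √(19 + 2*(-4)*(-⅛)) = √(19 + 1) = √20 = 2*√5 ≈ 4.4721)
C*60 = (2*√5)*60 = 120*√5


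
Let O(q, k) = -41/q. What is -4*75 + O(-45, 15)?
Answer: -13459/45 ≈ -299.09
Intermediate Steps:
-4*75 + O(-45, 15) = -4*75 - 41/(-45) = -300 - 41*(-1/45) = -300 + 41/45 = -13459/45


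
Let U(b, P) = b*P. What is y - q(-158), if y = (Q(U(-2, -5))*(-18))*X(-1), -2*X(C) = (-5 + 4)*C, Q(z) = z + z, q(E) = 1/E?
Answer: 28441/158 ≈ 180.01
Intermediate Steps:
U(b, P) = P*b
Q(z) = 2*z
X(C) = C/2 (X(C) = -(-5 + 4)*C/2 = -(-1)*C/2 = C/2)
y = 180 (y = ((2*(-5*(-2)))*(-18))*((1/2)*(-1)) = ((2*10)*(-18))*(-1/2) = (20*(-18))*(-1/2) = -360*(-1/2) = 180)
y - q(-158) = 180 - 1/(-158) = 180 - 1*(-1/158) = 180 + 1/158 = 28441/158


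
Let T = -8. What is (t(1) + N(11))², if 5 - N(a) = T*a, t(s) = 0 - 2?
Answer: 8281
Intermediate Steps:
t(s) = -2
N(a) = 5 + 8*a (N(a) = 5 - (-8)*a = 5 + 8*a)
(t(1) + N(11))² = (-2 + (5 + 8*11))² = (-2 + (5 + 88))² = (-2 + 93)² = 91² = 8281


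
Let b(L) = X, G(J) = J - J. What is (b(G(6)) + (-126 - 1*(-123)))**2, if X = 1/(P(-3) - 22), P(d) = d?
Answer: 5776/625 ≈ 9.2416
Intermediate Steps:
G(J) = 0
X = -1/25 (X = 1/(-3 - 22) = 1/(-25) = -1/25 ≈ -0.040000)
b(L) = -1/25
(b(G(6)) + (-126 - 1*(-123)))**2 = (-1/25 + (-126 - 1*(-123)))**2 = (-1/25 + (-126 + 123))**2 = (-1/25 - 3)**2 = (-76/25)**2 = 5776/625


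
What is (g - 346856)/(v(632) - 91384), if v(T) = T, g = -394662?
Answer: 370759/45376 ≈ 8.1708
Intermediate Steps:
(g - 346856)/(v(632) - 91384) = (-394662 - 346856)/(632 - 91384) = -741518/(-90752) = -741518*(-1/90752) = 370759/45376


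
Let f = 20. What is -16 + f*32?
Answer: 624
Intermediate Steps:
-16 + f*32 = -16 + 20*32 = -16 + 640 = 624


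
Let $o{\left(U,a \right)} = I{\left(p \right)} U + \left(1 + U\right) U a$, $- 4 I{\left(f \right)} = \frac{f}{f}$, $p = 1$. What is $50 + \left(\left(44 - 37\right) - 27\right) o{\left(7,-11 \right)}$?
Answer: $12405$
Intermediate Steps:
$I{\left(f \right)} = - \frac{1}{4}$ ($I{\left(f \right)} = - \frac{f \frac{1}{f}}{4} = \left(- \frac{1}{4}\right) 1 = - \frac{1}{4}$)
$o{\left(U,a \right)} = - \frac{U}{4} + U a \left(1 + U\right)$ ($o{\left(U,a \right)} = - \frac{U}{4} + \left(1 + U\right) U a = - \frac{U}{4} + U \left(1 + U\right) a = - \frac{U}{4} + U a \left(1 + U\right)$)
$50 + \left(\left(44 - 37\right) - 27\right) o{\left(7,-11 \right)} = 50 + \left(\left(44 - 37\right) - 27\right) 7 \left(- \frac{1}{4} - 11 + 7 \left(-11\right)\right) = 50 + \left(7 - 27\right) 7 \left(- \frac{1}{4} - 11 - 77\right) = 50 - 20 \cdot 7 \left(- \frac{353}{4}\right) = 50 - -12355 = 50 + 12355 = 12405$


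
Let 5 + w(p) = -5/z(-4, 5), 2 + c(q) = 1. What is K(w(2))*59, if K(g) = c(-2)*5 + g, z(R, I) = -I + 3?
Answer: -885/2 ≈ -442.50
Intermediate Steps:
z(R, I) = 3 - I
c(q) = -1 (c(q) = -2 + 1 = -1)
w(p) = -5/2 (w(p) = -5 - 5/(3 - 1*5) = -5 - 5/(3 - 5) = -5 - 5/(-2) = -5 - 5*(-½) = -5 + 5/2 = -5/2)
K(g) = -5 + g (K(g) = -1*5 + g = -5 + g)
K(w(2))*59 = (-5 - 5/2)*59 = -15/2*59 = -885/2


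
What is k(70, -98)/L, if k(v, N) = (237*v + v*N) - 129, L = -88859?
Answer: -9601/88859 ≈ -0.10805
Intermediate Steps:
k(v, N) = -129 + 237*v + N*v (k(v, N) = (237*v + N*v) - 129 = -129 + 237*v + N*v)
k(70, -98)/L = (-129 + 237*70 - 98*70)/(-88859) = (-129 + 16590 - 6860)*(-1/88859) = 9601*(-1/88859) = -9601/88859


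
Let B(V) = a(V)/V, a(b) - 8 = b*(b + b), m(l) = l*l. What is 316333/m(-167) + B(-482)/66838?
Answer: 2544499641211/224617420331 ≈ 11.328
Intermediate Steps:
m(l) = l**2
a(b) = 8 + 2*b**2 (a(b) = 8 + b*(b + b) = 8 + b*(2*b) = 8 + 2*b**2)
B(V) = (8 + 2*V**2)/V
316333/m(-167) + B(-482)/66838 = 316333/((-167)**2) + (2*(-482) + 8/(-482))/66838 = 316333/27889 + (-964 + 8*(-1/482))*(1/66838) = 316333*(1/27889) + (-964 - 4/241)*(1/66838) = 316333/27889 - 232328/241*1/66838 = 316333/27889 - 116164/8053979 = 2544499641211/224617420331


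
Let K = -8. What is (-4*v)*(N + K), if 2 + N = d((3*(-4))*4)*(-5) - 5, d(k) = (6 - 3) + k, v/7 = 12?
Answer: -70560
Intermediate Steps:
v = 84 (v = 7*12 = 84)
d(k) = 3 + k
N = 218 (N = -2 + ((3 + (3*(-4))*4)*(-5) - 5) = -2 + ((3 - 12*4)*(-5) - 5) = -2 + ((3 - 48)*(-5) - 5) = -2 + (-45*(-5) - 5) = -2 + (225 - 5) = -2 + 220 = 218)
(-4*v)*(N + K) = (-4*84)*(218 - 8) = -336*210 = -70560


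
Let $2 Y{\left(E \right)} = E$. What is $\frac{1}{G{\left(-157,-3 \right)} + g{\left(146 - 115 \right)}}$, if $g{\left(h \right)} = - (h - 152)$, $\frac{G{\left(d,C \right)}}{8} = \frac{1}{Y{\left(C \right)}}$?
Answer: $\frac{3}{347} \approx 0.0086455$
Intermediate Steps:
$Y{\left(E \right)} = \frac{E}{2}$
$G{\left(d,C \right)} = \frac{16}{C}$ ($G{\left(d,C \right)} = \frac{8}{\frac{1}{2} C} = 8 \frac{2}{C} = \frac{16}{C}$)
$g{\left(h \right)} = 152 - h$ ($g{\left(h \right)} = - (-152 + h) = 152 - h$)
$\frac{1}{G{\left(-157,-3 \right)} + g{\left(146 - 115 \right)}} = \frac{1}{\frac{16}{-3} + \left(152 - \left(146 - 115\right)\right)} = \frac{1}{16 \left(- \frac{1}{3}\right) + \left(152 - \left(146 - 115\right)\right)} = \frac{1}{- \frac{16}{3} + \left(152 - 31\right)} = \frac{1}{- \frac{16}{3} + 121} = \frac{1}{\frac{347}{3}} = \frac{3}{347}$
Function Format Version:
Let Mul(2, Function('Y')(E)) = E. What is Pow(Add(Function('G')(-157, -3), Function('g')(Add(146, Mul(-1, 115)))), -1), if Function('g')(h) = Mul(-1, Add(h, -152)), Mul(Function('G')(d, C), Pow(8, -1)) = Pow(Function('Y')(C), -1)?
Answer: Rational(3, 347) ≈ 0.0086455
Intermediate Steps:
Function('Y')(E) = Mul(Rational(1, 2), E)
Function('G')(d, C) = Mul(16, Pow(C, -1)) (Function('G')(d, C) = Mul(8, Pow(Mul(Rational(1, 2), C), -1)) = Mul(8, Mul(2, Pow(C, -1))) = Mul(16, Pow(C, -1)))
Function('g')(h) = Add(152, Mul(-1, h)) (Function('g')(h) = Mul(-1, Add(-152, h)) = Add(152, Mul(-1, h)))
Pow(Add(Function('G')(-157, -3), Function('g')(Add(146, Mul(-1, 115)))), -1) = Pow(Add(Mul(16, Pow(-3, -1)), Add(152, Mul(-1, Add(146, Mul(-1, 115))))), -1) = Pow(Add(Mul(16, Rational(-1, 3)), Add(152, Mul(-1, Add(146, -115)))), -1) = Pow(Add(Rational(-16, 3), Add(152, Mul(-1, 31))), -1) = Pow(Add(Rational(-16, 3), Add(152, -31)), -1) = Pow(Add(Rational(-16, 3), 121), -1) = Pow(Rational(347, 3), -1) = Rational(3, 347)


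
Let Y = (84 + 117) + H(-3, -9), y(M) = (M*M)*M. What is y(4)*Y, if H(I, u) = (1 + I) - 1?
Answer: 12672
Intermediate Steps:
H(I, u) = I
y(M) = M³ (y(M) = M²*M = M³)
Y = 198 (Y = (84 + 117) - 3 = 201 - 3 = 198)
y(4)*Y = 4³*198 = 64*198 = 12672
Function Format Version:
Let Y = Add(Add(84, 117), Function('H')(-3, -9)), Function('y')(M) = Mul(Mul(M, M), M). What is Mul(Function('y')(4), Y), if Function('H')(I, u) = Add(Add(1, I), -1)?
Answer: 12672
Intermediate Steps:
Function('H')(I, u) = I
Function('y')(M) = Pow(M, 3) (Function('y')(M) = Mul(Pow(M, 2), M) = Pow(M, 3))
Y = 198 (Y = Add(Add(84, 117), -3) = Add(201, -3) = 198)
Mul(Function('y')(4), Y) = Mul(Pow(4, 3), 198) = Mul(64, 198) = 12672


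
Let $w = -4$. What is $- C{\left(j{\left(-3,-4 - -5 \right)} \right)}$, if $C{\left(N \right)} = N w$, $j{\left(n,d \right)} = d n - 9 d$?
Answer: $-48$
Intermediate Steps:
$j{\left(n,d \right)} = - 9 d + d n$
$C{\left(N \right)} = - 4 N$ ($C{\left(N \right)} = N \left(-4\right) = - 4 N$)
$- C{\left(j{\left(-3,-4 - -5 \right)} \right)} = - \left(-4\right) \left(-4 - -5\right) \left(-9 - 3\right) = - \left(-4\right) \left(-4 + 5\right) \left(-12\right) = - \left(-4\right) 1 \left(-12\right) = - \left(-4\right) \left(-12\right) = \left(-1\right) 48 = -48$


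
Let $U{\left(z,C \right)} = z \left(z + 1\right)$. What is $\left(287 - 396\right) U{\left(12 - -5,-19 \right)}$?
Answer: $-33354$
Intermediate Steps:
$U{\left(z,C \right)} = z \left(1 + z\right)$
$\left(287 - 396\right) U{\left(12 - -5,-19 \right)} = \left(287 - 396\right) \left(12 - -5\right) \left(1 + \left(12 - -5\right)\right) = - 109 \left(12 + 5\right) \left(1 + \left(12 + 5\right)\right) = - 109 \cdot 17 \left(1 + 17\right) = - 109 \cdot 17 \cdot 18 = \left(-109\right) 306 = -33354$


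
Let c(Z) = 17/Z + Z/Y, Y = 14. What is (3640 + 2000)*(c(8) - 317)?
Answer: -12408705/7 ≈ -1.7727e+6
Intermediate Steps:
c(Z) = 17/Z + Z/14
(3640 + 2000)*(c(8) - 317) = (3640 + 2000)*((17/8 + (1/14)*8) - 317) = 5640*((17*(1/8) + 4/7) - 317) = 5640*((17/8 + 4/7) - 317) = 5640*(151/56 - 317) = 5640*(-17601/56) = -12408705/7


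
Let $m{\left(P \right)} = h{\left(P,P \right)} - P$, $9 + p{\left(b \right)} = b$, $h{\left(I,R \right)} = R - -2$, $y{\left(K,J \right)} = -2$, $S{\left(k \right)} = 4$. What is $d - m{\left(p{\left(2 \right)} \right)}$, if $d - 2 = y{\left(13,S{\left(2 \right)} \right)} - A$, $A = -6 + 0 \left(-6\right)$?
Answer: $4$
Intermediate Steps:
$A = -6$ ($A = -6 + 0 = -6$)
$h{\left(I,R \right)} = 2 + R$ ($h{\left(I,R \right)} = R + 2 = 2 + R$)
$d = 6$ ($d = 2 - -4 = 2 + \left(-2 + 6\right) = 2 + 4 = 6$)
$p{\left(b \right)} = -9 + b$
$m{\left(P \right)} = 2$ ($m{\left(P \right)} = \left(2 + P\right) - P = 2$)
$d - m{\left(p{\left(2 \right)} \right)} = 6 - 2 = 4$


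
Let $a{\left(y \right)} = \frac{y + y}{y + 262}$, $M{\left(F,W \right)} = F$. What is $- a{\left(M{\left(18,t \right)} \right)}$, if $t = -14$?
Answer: $- \frac{9}{70} \approx -0.12857$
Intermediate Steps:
$a{\left(y \right)} = \frac{2 y}{262 + y}$
$- a{\left(M{\left(18,t \right)} \right)} = - \frac{2 \cdot 18}{262 + 18} = - \frac{2 \cdot 18}{280} = \left(-1\right) \frac{9}{70} = - \frac{9}{70}$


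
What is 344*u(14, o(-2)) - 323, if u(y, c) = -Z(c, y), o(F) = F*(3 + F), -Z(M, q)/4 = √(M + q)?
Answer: -323 + 2752*√3 ≈ 4443.6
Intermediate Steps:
Z(M, q) = -4*√(M + q)
u(y, c) = 4*√(c + y) (u(y, c) = -(-4)*√(c + y) = 4*√(c + y))
344*u(14, o(-2)) - 323 = 344*(4*√(-2*(3 - 2) + 14)) - 323 = 344*(4*√(-2*1 + 14)) - 323 = 344*(4*√(-2 + 14)) - 323 = 344*(4*√12) - 323 = 344*(4*(2*√3)) - 323 = 344*(8*√3) - 323 = 2752*√3 - 323 = -323 + 2752*√3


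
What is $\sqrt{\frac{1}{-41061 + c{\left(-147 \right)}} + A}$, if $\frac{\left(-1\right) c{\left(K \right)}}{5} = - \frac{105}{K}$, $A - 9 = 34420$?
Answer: $\frac{\sqrt{711205467040563}}{143726} \approx 185.55$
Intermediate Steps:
$A = 34429$ ($A = 9 + 34420 = 34429$)
$c{\left(K \right)} = \frac{525}{K}$ ($c{\left(K \right)} = - 5 \left(- \frac{105}{K}\right) = \frac{525}{K}$)
$\sqrt{\frac{1}{-41061 + c{\left(-147 \right)}} + A} = \sqrt{\frac{1}{-41061 + \frac{525}{-147}} + 34429} = \sqrt{\frac{1}{-41061 + 525 \left(- \frac{1}{147}\right)} + 34429} = \sqrt{\frac{1}{-41061 - \frac{25}{7}} + 34429} = \sqrt{\frac{1}{- \frac{287452}{7}} + 34429} = \sqrt{- \frac{7}{287452} + 34429} = \sqrt{\frac{9896684901}{287452}} = \frac{\sqrt{711205467040563}}{143726}$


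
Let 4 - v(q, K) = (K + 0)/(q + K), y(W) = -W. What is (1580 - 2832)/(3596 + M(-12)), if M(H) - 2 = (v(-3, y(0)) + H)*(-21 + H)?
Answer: -626/1931 ≈ -0.32418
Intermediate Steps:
v(q, K) = 4 - K/(K + q) (v(q, K) = 4 - (K + 0)/(q + K) = 4 - K/(K + q))
M(H) = 2 + (-21 + H)*(4 + H) (M(H) = 2 + ((3*(-1*0) + 4*(-3))/(-1*0 - 3) + H)*(-21 + H) = 2 + ((3*0 - 12)/(0 - 3) + H)*(-21 + H) = 2 + ((0 - 12)/(-3) + H)*(-21 + H) = 2 + (-⅓*(-12) + H)*(-21 + H) = 2 + (4 + H)*(-21 + H) = 2 + (-21 + H)*(4 + H))
(1580 - 2832)/(3596 + M(-12)) = (1580 - 2832)/(3596 + (-82 + (-12)² - 17*(-12))) = -1252/(3596 + (-82 + 144 + 204)) = -1252/(3596 + 266) = -1252/3862 = -1252*1/3862 = -626/1931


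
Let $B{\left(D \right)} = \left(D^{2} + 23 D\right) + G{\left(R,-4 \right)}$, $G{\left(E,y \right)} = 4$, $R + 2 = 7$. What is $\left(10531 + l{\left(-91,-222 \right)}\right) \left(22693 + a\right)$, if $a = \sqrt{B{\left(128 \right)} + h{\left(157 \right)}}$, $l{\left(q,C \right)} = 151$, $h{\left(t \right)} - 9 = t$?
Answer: $242406626 + 10682 \sqrt{19498} \approx 2.439 \cdot 10^{8}$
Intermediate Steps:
$R = 5$ ($R = -2 + 7 = 5$)
$h{\left(t \right)} = 9 + t$
$B{\left(D \right)} = 4 + D^{2} + 23 D$ ($B{\left(D \right)} = \left(D^{2} + 23 D\right) + 4 = 4 + D^{2} + 23 D$)
$a = \sqrt{19498}$ ($a = \sqrt{\left(4 + 128^{2} + 23 \cdot 128\right) + \left(9 + 157\right)} = \sqrt{\left(4 + 16384 + 2944\right) + 166} = \sqrt{19332 + 166} = \sqrt{19498} \approx 139.64$)
$\left(10531 + l{\left(-91,-222 \right)}\right) \left(22693 + a\right) = \left(10531 + 151\right) \left(22693 + \sqrt{19498}\right) = 10682 \left(22693 + \sqrt{19498}\right) = 242406626 + 10682 \sqrt{19498}$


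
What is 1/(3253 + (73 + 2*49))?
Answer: 1/3424 ≈ 0.00029206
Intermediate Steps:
1/(3253 + (73 + 2*49)) = 1/(3253 + (73 + 98)) = 1/(3253 + 171) = 1/3424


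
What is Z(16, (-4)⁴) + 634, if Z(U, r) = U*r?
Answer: 4730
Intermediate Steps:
Z(16, (-4)⁴) + 634 = 16*(-4)⁴ + 634 = 16*256 + 634 = 4096 + 634 = 4730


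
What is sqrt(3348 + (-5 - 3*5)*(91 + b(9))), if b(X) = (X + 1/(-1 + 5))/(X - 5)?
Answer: sqrt(5927)/2 ≈ 38.494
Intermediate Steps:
b(X) = (1/4 + X)/(-5 + X) (b(X) = (X + 1/4)/(-5 + X) = (1/4 + X)/(-5 + X))
sqrt(3348 + (-5 - 3*5)*(91 + b(9))) = sqrt(3348 + (-5 - 3*5)*(91 + (1/4 + 9)/(-5 + 9))) = sqrt(3348 + (-5 - 15)*(91 + (37/4)/4)) = sqrt(3348 - 20*(91 + (1/4)*(37/4))) = sqrt(3348 - 20*(91 + 37/16)) = sqrt(3348 - 20*1493/16) = sqrt(3348 - 7465/4) = sqrt(5927/4) = sqrt(5927)/2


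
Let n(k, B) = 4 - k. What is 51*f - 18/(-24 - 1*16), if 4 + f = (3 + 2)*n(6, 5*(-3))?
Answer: -14271/20 ≈ -713.55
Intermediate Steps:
f = -14 (f = -4 + (3 + 2)*(4 - 1*6) = -4 + 5*(4 - 6) = -4 + 5*(-2) = -4 - 10 = -14)
51*f - 18/(-24 - 1*16) = 51*(-14) - 18/(-24 - 1*16) = -714 - 18/(-24 - 16) = -714 - 18/(-40) = -714 - 18*(-1/40) = -714 + 9/20 = -14271/20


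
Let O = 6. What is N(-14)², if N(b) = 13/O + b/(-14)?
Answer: 361/36 ≈ 10.028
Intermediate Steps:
N(b) = 13/6 - b/14 (N(b) = 13/6 + b/(-14) = 13*(⅙) + b*(-1/14) = 13/6 - b/14)
N(-14)² = (13/6 - 1/14*(-14))² = (13/6 + 1)² = (19/6)² = 361/36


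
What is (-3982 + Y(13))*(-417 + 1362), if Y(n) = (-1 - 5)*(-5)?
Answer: -3734640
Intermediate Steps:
Y(n) = 30 (Y(n) = -6*(-5) = 30)
(-3982 + Y(13))*(-417 + 1362) = (-3982 + 30)*(-417 + 1362) = -3952*945 = -3734640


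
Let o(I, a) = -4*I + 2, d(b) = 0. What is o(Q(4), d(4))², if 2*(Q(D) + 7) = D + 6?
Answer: 100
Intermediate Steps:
Q(D) = -4 + D/2 (Q(D) = -7 + (D + 6)/2 = -7 + (6 + D)/2 = -7 + (3 + D/2) = -4 + D/2)
o(I, a) = 2 - 4*I
o(Q(4), d(4))² = (2 - 4*(-4 + (½)*4))² = (2 - 4*(-4 + 2))² = (2 - 4*(-2))² = (2 + 8)² = 10² = 100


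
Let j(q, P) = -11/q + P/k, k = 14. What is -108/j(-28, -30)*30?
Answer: 12960/7 ≈ 1851.4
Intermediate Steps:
j(q, P) = -11/q + P/14
-108/j(-28, -30)*30 = -108/(-11/(-28) + (1/14)*(-30))*30 = -108/(-11*(-1/28) - 15/7)*30 = -108/(11/28 - 15/7)*30 = -108/(-7/4)*30 = -108*(-4/7)*30 = (432/7)*30 = 12960/7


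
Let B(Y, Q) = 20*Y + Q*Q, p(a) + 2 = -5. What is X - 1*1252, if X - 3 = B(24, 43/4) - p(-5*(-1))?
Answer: -10343/16 ≈ -646.44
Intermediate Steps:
p(a) = -7 (p(a) = -2 - 5 = -7)
B(Y, Q) = Q² + 20*Y (B(Y, Q) = 20*Y + Q² = Q² + 20*Y)
X = 9689/16 (X = 3 + (((43/4)² + 20*24) - 1*(-7)) = 3 + (((43*(¼))² + 480) + 7) = 3 + (((43/4)² + 480) + 7) = 3 + ((1849/16 + 480) + 7) = 3 + (9529/16 + 7) = 3 + 9641/16 = 9689/16 ≈ 605.56)
X - 1*1252 = 9689/16 - 1*1252 = 9689/16 - 1252 = -10343/16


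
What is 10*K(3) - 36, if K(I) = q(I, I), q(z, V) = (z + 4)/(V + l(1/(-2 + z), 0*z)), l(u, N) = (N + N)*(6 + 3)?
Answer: -38/3 ≈ -12.667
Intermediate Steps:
l(u, N) = 18*N (l(u, N) = (2*N)*9 = 18*N)
q(z, V) = (4 + z)/V (q(z, V) = (z + 4)/(V + 18*(0*z)) = (4 + z)/(V + 18*0) = (4 + z)/(V + 0) = (4 + z)/V)
K(I) = (4 + I)/I
10*K(3) - 36 = 10*((4 + 3)/3) - 36 = 10*((⅓)*7) - 36 = 10*(7/3) - 36 = 70/3 - 36 = -38/3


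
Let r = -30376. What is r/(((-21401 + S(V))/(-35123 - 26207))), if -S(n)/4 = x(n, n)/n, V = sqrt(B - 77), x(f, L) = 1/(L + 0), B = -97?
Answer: -32415505392/372377 ≈ -87050.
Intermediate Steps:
x(f, L) = 1/L
V = I*sqrt(174) (V = sqrt(-97 - 77) = sqrt(-174) = I*sqrt(174) ≈ 13.191*I)
S(n) = -4/n**2 (S(n) = -4/(n*n) = -4/n**2)
r/(((-21401 + S(V))/(-35123 - 26207))) = -30376*(-35123 - 26207)/(-21401 - 4/(I*sqrt(174))**2) = -30376*(-61330/(-21401 - 4*(-1/174))) = -30376*(-61330/(-21401 + 2/87)) = -30376/((-1861885/87*(-1/61330))) = -30376/372377/1067142 = -30376*1067142/372377 = -32415505392/372377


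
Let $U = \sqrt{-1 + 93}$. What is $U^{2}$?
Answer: $92$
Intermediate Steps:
$U = 2 \sqrt{23}$ ($U = \sqrt{92} = 2 \sqrt{23} \approx 9.5917$)
$U^{2} = \left(2 \sqrt{23}\right)^{2} = 92$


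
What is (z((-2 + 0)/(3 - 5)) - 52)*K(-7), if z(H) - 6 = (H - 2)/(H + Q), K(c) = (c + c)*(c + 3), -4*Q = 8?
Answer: -2520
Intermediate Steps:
Q = -2 (Q = -1/4*8 = -2)
K(c) = 2*c*(3 + c) (K(c) = (2*c)*(3 + c) = 2*c*(3 + c))
z(H) = 7 (z(H) = 6 + (H - 2)/(H - 2) = 6 + (-2 + H)/(-2 + H) = 6 + 1 = 7)
(z((-2 + 0)/(3 - 5)) - 52)*K(-7) = (7 - 52)*(2*(-7)*(3 - 7)) = -90*(-7)*(-4) = -45*56 = -2520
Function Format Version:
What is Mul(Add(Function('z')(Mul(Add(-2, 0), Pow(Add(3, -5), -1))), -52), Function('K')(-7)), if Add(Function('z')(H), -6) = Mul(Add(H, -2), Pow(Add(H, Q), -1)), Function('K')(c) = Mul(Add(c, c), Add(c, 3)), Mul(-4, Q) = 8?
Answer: -2520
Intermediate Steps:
Q = -2 (Q = Mul(Rational(-1, 4), 8) = -2)
Function('K')(c) = Mul(2, c, Add(3, c)) (Function('K')(c) = Mul(Mul(2, c), Add(3, c)) = Mul(2, c, Add(3, c)))
Function('z')(H) = 7 (Function('z')(H) = Add(6, Mul(Add(H, -2), Pow(Add(H, -2), -1))) = Add(6, Mul(Add(-2, H), Pow(Add(-2, H), -1))) = Add(6, 1) = 7)
Mul(Add(Function('z')(Mul(Add(-2, 0), Pow(Add(3, -5), -1))), -52), Function('K')(-7)) = Mul(Add(7, -52), Mul(2, -7, Add(3, -7))) = Mul(-45, Mul(2, -7, -4)) = Mul(-45, 56) = -2520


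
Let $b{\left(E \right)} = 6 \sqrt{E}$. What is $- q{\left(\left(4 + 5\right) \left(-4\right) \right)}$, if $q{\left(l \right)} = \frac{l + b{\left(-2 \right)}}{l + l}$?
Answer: $- \frac{1}{2} + \frac{i \sqrt{2}}{12} \approx -0.5 + 0.11785 i$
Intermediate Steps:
$q{\left(l \right)} = \frac{l + 6 i \sqrt{2}}{2 l}$ ($q{\left(l \right)} = \frac{l + 6 \sqrt{-2}}{l + l} = \frac{l + 6 i \sqrt{2}}{2 l}$)
$- q{\left(\left(4 + 5\right) \left(-4\right) \right)} = - \frac{\left(4 + 5\right) \left(-4\right) + 6 i \sqrt{2}}{2 \left(4 + 5\right) \left(-4\right)} = - \frac{9 \left(-4\right) + 6 i \sqrt{2}}{2 \cdot 9 \left(-4\right)} = - \frac{-36 + 6 i \sqrt{2}}{2 \left(-36\right)} = - \frac{\left(-1\right) \left(-36 + 6 i \sqrt{2}\right)}{2 \cdot 36} = - (\frac{1}{2} - \frac{i \sqrt{2}}{12}) = - \frac{1}{2} + \frac{i \sqrt{2}}{12}$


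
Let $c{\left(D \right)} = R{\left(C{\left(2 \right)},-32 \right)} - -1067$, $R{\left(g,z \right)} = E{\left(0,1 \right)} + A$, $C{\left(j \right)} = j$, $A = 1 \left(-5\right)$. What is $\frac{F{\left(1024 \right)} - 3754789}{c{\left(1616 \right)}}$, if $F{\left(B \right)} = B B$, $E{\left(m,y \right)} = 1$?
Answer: $- \frac{2706213}{1063} \approx -2545.8$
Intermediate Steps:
$A = -5$
$R{\left(g,z \right)} = -4$ ($R{\left(g,z \right)} = 1 - 5 = -4$)
$F{\left(B \right)} = B^{2}$
$c{\left(D \right)} = 1063$ ($c{\left(D \right)} = -4 - -1067 = -4 + 1067 = 1063$)
$\frac{F{\left(1024 \right)} - 3754789}{c{\left(1616 \right)}} = \frac{1024^{2} - 3754789}{1063} = \left(1048576 - 3754789\right) \frac{1}{1063} = \left(-2706213\right) \frac{1}{1063} = - \frac{2706213}{1063}$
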